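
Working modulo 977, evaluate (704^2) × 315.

302

(704)^2 ≡ 277 (mod 977)
277 × 315 = 87255 ≡ 302 (mod 977)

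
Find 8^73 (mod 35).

8

73 in binary is 1001001, i.e. 73 = 64 + 8 + 1.
8^1 ≡ 8 (mod 35)
8^2 ≡ 8^2 = 64 ≡ 29 (mod 35)
8^4 ≡ 29^2 = 841 ≡ 1 (mod 35)
8^8 ≡ 1^2 = 1 (mod 35)
8^16 ≡ 1^2 = 1 (mod 35)
8^32 ≡ 1^2 = 1 (mod 35)
8^64 ≡ 1^2 = 1 (mod 35)
8^73 = 8^64 · 8^8 · 8^1 ≡ 1 · 1 · 8 (mod 35).
Accumulate the product:
1 · 1 = 1
1 · 8 = 8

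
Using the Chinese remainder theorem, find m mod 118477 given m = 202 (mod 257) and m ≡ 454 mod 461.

257⁻¹ mod 461: 257·174 ≡ 1 (mod 461), so 257⁻¹ ≡ 174.
m = 202 + 257·((454 − 202)·174 mod 461) = 202 + 257·53 = 13823.

13823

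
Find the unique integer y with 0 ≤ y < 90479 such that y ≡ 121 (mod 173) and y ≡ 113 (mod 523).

173⁻¹ mod 523: 173*130 ≡ 1 (mod 523), so 173⁻¹ ≡ 130.
y = 121 + 173*((113 − 121)*130 mod 523) = 121 + 173*6 = 1159.

1159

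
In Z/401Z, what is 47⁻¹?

401 = 8×47 + 25
47 = 1×25 + 22
25 = 1×22 + 3
22 = 7×3 + 1
3 = 3×1 + 0
gcd(47, 401) = 1, so the inverse exists.
Bézout: 1 = −15×401 + 128×47.
So 47⁻¹ ≡ 128 (mod 401).

128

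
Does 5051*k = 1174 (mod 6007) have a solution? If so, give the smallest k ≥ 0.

5767

gcd(5051, 6007) = 1, so a unique solution mod 6007 exists.
5051⁻¹ ≡ 798 (mod 6007).
k ≡ 798*1174 ≡ 5767 (mod 6007).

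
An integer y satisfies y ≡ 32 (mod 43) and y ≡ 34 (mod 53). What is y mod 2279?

43⁻¹ mod 53: 43×37 ≡ 1 (mod 53), so 43⁻¹ ≡ 37.
y = 32 + 43×((34 − 32)×37 mod 53) = 32 + 43×21 = 935.

935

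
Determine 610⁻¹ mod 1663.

717

Apply the Euclidean algorithm and back-substitute:
1663 = 2·610 + 443
610 = 1·443 + 167
443 = 2·167 + 109
167 = 1·109 + 58
109 = 1·58 + 51
58 = 1·51 + 7
51 = 7·7 + 2
7 = 3·2 + 1
2 = 2·1 + 0
gcd(610, 1663) = 1, so the inverse exists.
Back-substitute for 1:
1 = 1·7 − 3·2
  = −3·51 + 22·7
  = 22·58 − 25·51
  = −25·109 + 47·58
  = 47·167 − 72·109
  = −72·443 + 191·167
  = 191·610 − 263·443
  = −263·1663 + 717·610
So 610⁻¹ ≡ 717 (mod 1663).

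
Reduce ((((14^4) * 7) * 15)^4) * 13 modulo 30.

(14)^4 ≡ 16 (mod 30)
16 * 7 = 112 ≡ 22 (mod 30)
22 * 15 = 330 ≡ 0 (mod 30)
(0)^4 ≡ 0 (mod 30)
0 * 13 = 0

0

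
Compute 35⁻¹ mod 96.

11

Run the extended Euclidean algorithm:
96 = 2*35 + 26
35 = 1*26 + 9
26 = 2*9 + 8
9 = 1*8 + 1
8 = 8*1 + 0
gcd(35, 96) = 1, so the inverse exists.
Bézout: 1 = −4*96 + 11*35.
So 35⁻¹ ≡ 11 (mod 96).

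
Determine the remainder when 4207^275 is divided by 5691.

Using repeated squaring:
275 in binary is 100010011, i.e. 275 = 256 + 16 + 2 + 1.
4207^1 ≡ 4207 (mod 5691)
4207^2 ≡ 4207^2 = 17698849 ≡ 5530 (mod 5691)
4207^4 ≡ 5530^2 = 30580900 ≡ 3157 (mod 5691)
4207^8 ≡ 3157^2 = 9966649 ≡ 1708 (mod 5691)
4207^16 ≡ 1708^2 = 2917264 ≡ 3472 (mod 5691)
4207^32 ≡ 3472^2 = 12054784 ≡ 1246 (mod 5691)
4207^64 ≡ 1246^2 = 1552516 ≡ 4564 (mod 5691)
4207^128 ≡ 4564^2 = 20830096 ≡ 1036 (mod 5691)
4207^256 ≡ 1036^2 = 1073296 ≡ 3388 (mod 5691)
4207^275 = 4207^256 · 4207^16 · 4207^2 · 4207^1 ≡ 3388 · 3472 · 5530 · 4207 (mod 5691).
Accumulate the product:
3388 · 3472 = 11763136 ≡ 5530
5530 · 5530 = 30580900 ≡ 3157
3157 · 4207 = 13281499 ≡ 4396

4396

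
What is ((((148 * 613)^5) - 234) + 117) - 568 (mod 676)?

203

148 * 613 = 90724 ≡ 140 (mod 676)
(140)^5 ≡ 212 (mod 676)
212 - 234 = -22 ≡ 654 (mod 676)
654 + 117 = 771 ≡ 95 (mod 676)
95 - 568 = -473 ≡ 203 (mod 676)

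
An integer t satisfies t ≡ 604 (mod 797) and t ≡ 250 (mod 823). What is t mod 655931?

566474

797⁻¹ mod 823: 797×728 ≡ 1 (mod 823), so 797⁻¹ ≡ 728.
t = 604 + 797×((250 − 604)×728 mod 823) = 604 + 797×710 = 566474.
Check: 566474 mod 797 = 604, 566474 mod 823 = 250. ✓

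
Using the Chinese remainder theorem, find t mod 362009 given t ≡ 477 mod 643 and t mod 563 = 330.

643⁻¹ mod 563: 643*373 ≡ 1 (mod 563), so 643⁻¹ ≡ 373.
t = 477 + 643*((330 − 477)*373 mod 563) = 477 + 643*343 = 221026.
Check: 221026 mod 643 = 477, 221026 mod 563 = 330. ✓

221026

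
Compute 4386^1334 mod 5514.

4656

Using repeated squaring:
4386^1 ≡ 4386 (mod 5514)
4386^2 ≡ 4386^2 = 19236996 ≡ 4164 (mod 5514)
4386^4 ≡ 4164^2 = 17338896 ≡ 2880 (mod 5514)
4386^8 ≡ 2880^2 = 8294400 ≡ 1344 (mod 5514)
4386^16 ≡ 1344^2 = 1806336 ≡ 3258 (mod 5514)
4386^32 ≡ 3258^2 = 10614564 ≡ 114 (mod 5514)
4386^64 ≡ 114^2 = 12996 ≡ 1968 (mod 5514)
4386^128 ≡ 1968^2 = 3873024 ≡ 2196 (mod 5514)
4386^256 ≡ 2196^2 = 4822416 ≡ 3180 (mod 5514)
4386^512 ≡ 3180^2 = 10112400 ≡ 5238 (mod 5514)
4386^1024 ≡ 5238^2 = 27436644 ≡ 4494 (mod 5514)
4386^1334 = 4386^1024 × 4386^256 × 4386^32 × 4386^16 × 4386^4 × 4386^2 ≡ 4494 × 3180 × 114 × 3258 × 2880 × 4164 (mod 5514).
Accumulate the product:
4494 × 3180 = 14290920 ≡ 4146
4146 × 114 = 472644 ≡ 3954
3954 × 3258 = 12882132 ≡ 1428
1428 × 2880 = 4112640 ≡ 4710
4710 × 4164 = 19612440 ≡ 4656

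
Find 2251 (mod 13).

2251 = 173×13 + 2, so 2251 ≡ 2 (mod 13).

2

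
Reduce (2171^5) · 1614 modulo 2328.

(2171)^5 ≡ 1955 (mod 2328)
1955 · 1614 = 3155370 ≡ 930 (mod 2328)

930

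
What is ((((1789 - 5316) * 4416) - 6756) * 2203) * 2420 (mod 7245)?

1789 - 5316 = -3527 ≡ 3718 (mod 7245)
3718 * 4416 = 16418688 ≡ 1518 (mod 7245)
1518 - 6756 = -5238 ≡ 2007 (mod 7245)
2007 * 2203 = 4421421 ≡ 1971 (mod 7245)
1971 * 2420 = 4769820 ≡ 2610 (mod 7245)

2610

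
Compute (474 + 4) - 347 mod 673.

474 + 4 = 478
478 - 347 = 131

131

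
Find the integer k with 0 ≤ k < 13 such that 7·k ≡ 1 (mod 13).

2

Apply the Euclidean algorithm and back-substitute:
13 = 1·7 + 6
7 = 1·6 + 1
6 = 6·1 + 0
gcd(7, 13) = 1, so the inverse exists.
Bézout: 1 = −1·13 + 2·7.
So 7⁻¹ ≡ 2 (mod 13).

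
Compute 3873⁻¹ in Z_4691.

Run the extended Euclidean algorithm:
4691 = 1*3873 + 818
3873 = 4*818 + 601
818 = 1*601 + 217
601 = 2*217 + 167
217 = 1*167 + 50
167 = 3*50 + 17
50 = 2*17 + 16
17 = 1*16 + 1
16 = 16*1 + 0
gcd(3873, 4691) = 1, so the inverse exists.
Bézout: 1 = −232*4691 + 281*3873.
So 3873⁻¹ ≡ 281 (mod 4691).

281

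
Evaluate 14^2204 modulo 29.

24

By square-and-multiply:
2204 in binary is 100010011100, i.e. 2204 = 2048 + 128 + 16 + 8 + 4.
14^1 ≡ 14 (mod 29)
14^2 ≡ 14^2 = 196 ≡ 22 (mod 29)
14^4 ≡ 22^2 = 484 ≡ 20 (mod 29)
14^8 ≡ 20^2 = 400 ≡ 23 (mod 29)
14^16 ≡ 23^2 = 529 ≡ 7 (mod 29)
14^32 ≡ 7^2 = 49 ≡ 20 (mod 29)
14^64 ≡ 20^2 = 400 ≡ 23 (mod 29)
14^128 ≡ 23^2 = 529 ≡ 7 (mod 29)
14^256 ≡ 7^2 = 49 ≡ 20 (mod 29)
14^512 ≡ 20^2 = 400 ≡ 23 (mod 29)
14^1024 ≡ 23^2 = 529 ≡ 7 (mod 29)
14^2048 ≡ 7^2 = 49 ≡ 20 (mod 29)
14^2204 = 14^2048 * 14^128 * 14^16 * 14^8 * 14^4 ≡ 20 * 7 * 7 * 23 * 20 (mod 29).
Accumulate the product:
20 * 7 = 140 ≡ 24
24 * 7 = 168 ≡ 23
23 * 23 = 529 ≡ 7
7 * 20 = 140 ≡ 24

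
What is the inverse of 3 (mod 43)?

29

By the extended Euclidean algorithm:
43 = 14·3 + 1
3 = 3·1 + 0
gcd(3, 43) = 1, so the inverse exists.
Back-substitute for 1:
1 = 1·43 − 14·3
So 3⁻¹ ≡ −14 ≡ 29 (mod 43).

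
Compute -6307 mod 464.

-6307 = -14·464 + 189, so -6307 ≡ 189 (mod 464).

189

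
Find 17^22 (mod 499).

Using repeated squaring:
22 in binary is 10110, i.e. 22 = 16 + 4 + 2.
17^1 ≡ 17 (mod 499)
17^2 ≡ 17^2 = 289 (mod 499)
17^4 ≡ 289^2 = 83521 ≡ 188 (mod 499)
17^8 ≡ 188^2 = 35344 ≡ 414 (mod 499)
17^16 ≡ 414^2 = 171396 ≡ 239 (mod 499)
17^22 = 17^16 * 17^4 * 17^2 ≡ 239 * 188 * 289 (mod 499).
Accumulate the product:
239 * 188 = 44932 ≡ 22
22 * 289 = 6358 ≡ 370

370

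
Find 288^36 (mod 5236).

Compute successive squares:
36 in binary is 100100, i.e. 36 = 32 + 4.
288^1 ≡ 288 (mod 5236)
288^2 ≡ 288^2 = 82944 ≡ 4404 (mod 5236)
288^4 ≡ 4404^2 = 19395216 ≡ 1072 (mod 5236)
288^8 ≡ 1072^2 = 1149184 ≡ 2500 (mod 5236)
288^16 ≡ 2500^2 = 6250000 ≡ 3452 (mod 5236)
288^32 ≡ 3452^2 = 11916304 ≡ 4404 (mod 5236)
288^36 = 288^32 · 288^4 ≡ 4404 · 1072 (mod 5236).
4404 · 1072 = 4721088 ≡ 3452 (mod 5236).

3452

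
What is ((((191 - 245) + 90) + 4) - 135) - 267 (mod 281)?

200

191 - 245 = -54 ≡ 227 (mod 281)
227 + 90 = 317 ≡ 36 (mod 281)
36 + 4 = 40
40 - 135 = -95 ≡ 186 (mod 281)
186 - 267 = -81 ≡ 200 (mod 281)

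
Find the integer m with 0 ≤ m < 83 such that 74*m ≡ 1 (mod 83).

46

Run the extended Euclidean algorithm:
83 = 1·74 + 9
74 = 8·9 + 2
9 = 4·2 + 1
2 = 2·1 + 0
gcd(74, 83) = 1, so the inverse exists.
Back-substitute for 1:
1 = 1·9 − 4·2
  = −4·74 + 33·9
  = 33·83 − 37·74
So 74⁻¹ ≡ −37 ≡ 46 (mod 83).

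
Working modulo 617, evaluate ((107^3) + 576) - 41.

216

(107)^3 ≡ 298 (mod 617)
298 + 576 = 874 ≡ 257 (mod 617)
257 - 41 = 216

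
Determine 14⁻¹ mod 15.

14

15 = 1*14 + 1
14 = 14*1 + 0
gcd(14, 15) = 1, so the inverse exists.
Back-substitute for 1:
1 = 1*15 − 1*14
So 14⁻¹ ≡ −1 ≡ 14 (mod 15).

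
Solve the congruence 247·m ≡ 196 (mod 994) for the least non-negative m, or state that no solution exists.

532

gcd(247, 994) = 1, so a unique solution mod 994 exists.
247⁻¹ ≡ 165 (mod 994).
m ≡ 165·196 ≡ 532 (mod 994).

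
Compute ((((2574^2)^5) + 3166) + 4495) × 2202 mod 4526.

2702

(2574)^2 ≡ 3938 (mod 4526)
(3938)^5 ≡ 1458 (mod 4526)
1458 + 3166 = 4624 ≡ 98 (mod 4526)
98 + 4495 = 4593 ≡ 67 (mod 4526)
67 × 2202 = 147534 ≡ 2702 (mod 4526)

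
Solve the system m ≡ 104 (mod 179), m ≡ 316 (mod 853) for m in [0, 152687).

142767

179⁻¹ mod 853: 179×386 ≡ 1 (mod 853), so 179⁻¹ ≡ 386.
m = 104 + 179×((316 − 104)×386 mod 853) = 104 + 179×797 = 142767.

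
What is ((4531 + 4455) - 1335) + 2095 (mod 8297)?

1449

4531 + 4455 = 8986 ≡ 689 (mod 8297)
689 - 1335 = -646 ≡ 7651 (mod 8297)
7651 + 2095 = 9746 ≡ 1449 (mod 8297)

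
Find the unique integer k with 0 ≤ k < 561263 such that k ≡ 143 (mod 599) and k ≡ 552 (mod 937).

333187

599⁻¹ mod 937: 599*219 ≡ 1 (mod 937), so 599⁻¹ ≡ 219.
k = 143 + 599*((552 − 143)*219 mod 937) = 143 + 599*556 = 333187.
Check: 333187 mod 599 = 143, 333187 mod 937 = 552. ✓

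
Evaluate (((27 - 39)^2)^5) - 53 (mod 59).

21

27 - 39 = -12 ≡ 47 (mod 59)
(47)^2 ≡ 26 (mod 59)
(26)^5 ≡ 15 (mod 59)
15 - 53 = -38 ≡ 21 (mod 59)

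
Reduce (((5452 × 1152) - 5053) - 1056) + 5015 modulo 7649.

5452 × 1152 = 6280704 ≡ 875 (mod 7649)
875 - 5053 = -4178 ≡ 3471 (mod 7649)
3471 - 1056 = 2415
2415 + 5015 = 7430

7430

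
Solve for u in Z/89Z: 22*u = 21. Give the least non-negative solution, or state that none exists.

5

gcd(22, 89) = 1, so a unique solution mod 89 exists.
22⁻¹ ≡ 85 (mod 89).
u ≡ 85*21 ≡ 5 (mod 89).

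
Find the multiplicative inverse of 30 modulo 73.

Apply the Euclidean algorithm and back-substitute:
73 = 2×30 + 13
30 = 2×13 + 4
13 = 3×4 + 1
4 = 4×1 + 0
gcd(30, 73) = 1, so the inverse exists.
Bézout: 1 = 7×73 − 17×30.
So 30⁻¹ ≡ −17 ≡ 56 (mod 73).

56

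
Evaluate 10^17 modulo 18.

10

17 in binary is 10001, i.e. 17 = 16 + 1.
10^1 ≡ 10 (mod 18)
10^2 ≡ 10^2 = 100 ≡ 10 (mod 18)
10^4 ≡ 10^2 = 100 ≡ 10 (mod 18)
10^8 ≡ 10^2 = 100 ≡ 10 (mod 18)
10^16 ≡ 10^2 = 100 ≡ 10 (mod 18)
10^17 = 10^16 * 10^1 ≡ 10 * 10 (mod 18).
10 * 10 = 100 ≡ 10 (mod 18).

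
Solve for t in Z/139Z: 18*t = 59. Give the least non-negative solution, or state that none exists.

11

gcd(18, 139) = 1, so a unique solution mod 139 exists.
18⁻¹ ≡ 85 (mod 139).
t ≡ 85*59 ≡ 11 (mod 139).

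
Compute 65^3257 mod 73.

9

3257 in binary is 110010111001, i.e. 3257 = 2048 + 1024 + 128 + 32 + 16 + 8 + 1.
65^1 ≡ 65 (mod 73)
65^2 ≡ 65^2 = 4225 ≡ 64 (mod 73)
65^4 ≡ 64^2 = 4096 ≡ 8 (mod 73)
65^8 ≡ 8^2 = 64 (mod 73)
65^16 ≡ 64^2 = 4096 ≡ 8 (mod 73)
65^32 ≡ 8^2 = 64 (mod 73)
65^64 ≡ 64^2 = 4096 ≡ 8 (mod 73)
65^128 ≡ 8^2 = 64 (mod 73)
65^256 ≡ 64^2 = 4096 ≡ 8 (mod 73)
65^512 ≡ 8^2 = 64 (mod 73)
65^1024 ≡ 64^2 = 4096 ≡ 8 (mod 73)
65^2048 ≡ 8^2 = 64 (mod 73)
65^3257 = 65^2048 · 65^1024 · 65^128 · 65^32 · 65^16 · 65^8 · 65^1 ≡ 64 · 8 · 64 · 64 · 8 · 64 · 65 (mod 73).
Accumulate the product:
64 · 8 = 512 ≡ 1
1 · 64 = 64
64 · 64 = 4096 ≡ 8
8 · 8 = 64
64 · 64 = 4096 ≡ 8
8 · 65 = 520 ≡ 9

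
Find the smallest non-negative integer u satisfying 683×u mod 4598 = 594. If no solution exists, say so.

1078

gcd(683, 4598) = 1, so a unique solution mod 4598 exists.
683⁻¹ ≡ 3191 (mod 4598).
u ≡ 3191×594 ≡ 1078 (mod 4598).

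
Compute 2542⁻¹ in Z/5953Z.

5953 = 2*2542 + 869
2542 = 2*869 + 804
869 = 1*804 + 65
804 = 12*65 + 24
65 = 2*24 + 17
24 = 1*17 + 7
17 = 2*7 + 3
7 = 2*3 + 1
3 = 3*1 + 0
gcd(2542, 5953) = 1, so the inverse exists.
Back-substitute for 1:
1 = 1*7 − 2*3
  = −2*17 + 5*7
  = 5*24 − 7*17
  = −7*65 + 19*24
  = 19*804 − 235*65
  = −235*869 + 254*804
  = 254*2542 − 743*869
  = −743*5953 + 1740*2542
So 2542⁻¹ ≡ 1740 (mod 5953).

1740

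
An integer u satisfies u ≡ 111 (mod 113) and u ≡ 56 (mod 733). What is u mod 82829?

113⁻¹ mod 733: 113·493 ≡ 1 (mod 733), so 113⁻¹ ≡ 493.
u = 111 + 113·((56 − 111)·493 mod 733) = 111 + 113·6 = 789.
Check: 789 mod 113 = 111, 789 mod 733 = 56. ✓

789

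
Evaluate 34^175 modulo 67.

Using repeated squaring:
175 in binary is 10101111, i.e. 175 = 128 + 32 + 8 + 4 + 2 + 1.
34^1 ≡ 34 (mod 67)
34^2 ≡ 34^2 = 1156 ≡ 17 (mod 67)
34^4 ≡ 17^2 = 289 ≡ 21 (mod 67)
34^8 ≡ 21^2 = 441 ≡ 39 (mod 67)
34^16 ≡ 39^2 = 1521 ≡ 47 (mod 67)
34^32 ≡ 47^2 = 2209 ≡ 65 (mod 67)
34^64 ≡ 65^2 = 4225 ≡ 4 (mod 67)
34^128 ≡ 4^2 = 16 (mod 67)
34^175 = 34^128 * 34^32 * 34^8 * 34^4 * 34^2 * 34^1 ≡ 16 * 65 * 39 * 21 * 17 * 34 (mod 67).
Accumulate the product:
16 * 65 = 1040 ≡ 35
35 * 39 = 1365 ≡ 25
25 * 21 = 525 ≡ 56
56 * 17 = 952 ≡ 14
14 * 34 = 476 ≡ 7

7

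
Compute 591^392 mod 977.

By square-and-multiply:
392 in binary is 110001000, i.e. 392 = 256 + 128 + 8.
591^1 ≡ 591 (mod 977)
591^2 ≡ 591^2 = 349281 ≡ 492 (mod 977)
591^4 ≡ 492^2 = 242064 ≡ 745 (mod 977)
591^8 ≡ 745^2 = 555025 ≡ 89 (mod 977)
591^16 ≡ 89^2 = 7921 ≡ 105 (mod 977)
591^32 ≡ 105^2 = 11025 ≡ 278 (mod 977)
591^64 ≡ 278^2 = 77284 ≡ 101 (mod 977)
591^128 ≡ 101^2 = 10201 ≡ 431 (mod 977)
591^256 ≡ 431^2 = 185761 ≡ 131 (mod 977)
591^392 = 591^256 * 591^128 * 591^8 ≡ 131 * 431 * 89 (mod 977).
Accumulate the product:
131 * 431 = 56461 ≡ 772
772 * 89 = 68708 ≡ 318

318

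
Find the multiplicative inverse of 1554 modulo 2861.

278

By the extended Euclidean algorithm:
2861 = 1*1554 + 1307
1554 = 1*1307 + 247
1307 = 5*247 + 72
247 = 3*72 + 31
72 = 2*31 + 10
31 = 3*10 + 1
10 = 10*1 + 0
gcd(1554, 2861) = 1, so the inverse exists.
Back-substitute for 1:
1 = 1*31 − 3*10
  = −3*72 + 7*31
  = 7*247 − 24*72
  = −24*1307 + 127*247
  = 127*1554 − 151*1307
  = −151*2861 + 278*1554
So 1554⁻¹ ≡ 278 (mod 2861).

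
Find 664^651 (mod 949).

651 in binary is 1010001011, i.e. 651 = 512 + 128 + 8 + 2 + 1.
664^1 ≡ 664 (mod 949)
664^2 ≡ 664^2 = 440896 ≡ 560 (mod 949)
664^4 ≡ 560^2 = 313600 ≡ 430 (mod 949)
664^8 ≡ 430^2 = 184900 ≡ 794 (mod 949)
664^16 ≡ 794^2 = 630436 ≡ 300 (mod 949)
664^32 ≡ 300^2 = 90000 ≡ 794 (mod 949)
664^64 ≡ 794^2 = 630436 ≡ 300 (mod 949)
664^128 ≡ 300^2 = 90000 ≡ 794 (mod 949)
664^256 ≡ 794^2 = 630436 ≡ 300 (mod 949)
664^512 ≡ 300^2 = 90000 ≡ 794 (mod 949)
664^651 = 664^512 * 664^128 * 664^8 * 664^2 * 664^1 ≡ 794 * 794 * 794 * 560 * 664 (mod 949).
Accumulate the product:
794 * 794 = 630436 ≡ 300
300 * 794 = 238200 ≡ 1
1 * 560 = 560
560 * 664 = 371840 ≡ 781

781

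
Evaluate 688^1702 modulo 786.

1702 in binary is 11010100110, i.e. 1702 = 1024 + 512 + 128 + 32 + 4 + 2.
688^1 ≡ 688 (mod 786)
688^2 ≡ 688^2 = 473344 ≡ 172 (mod 786)
688^4 ≡ 172^2 = 29584 ≡ 502 (mod 786)
688^8 ≡ 502^2 = 252004 ≡ 484 (mod 786)
688^16 ≡ 484^2 = 234256 ≡ 28 (mod 786)
688^32 ≡ 28^2 = 784 (mod 786)
688^64 ≡ 784^2 = 614656 ≡ 4 (mod 786)
688^128 ≡ 4^2 = 16 (mod 786)
688^256 ≡ 16^2 = 256 (mod 786)
688^512 ≡ 256^2 = 65536 ≡ 298 (mod 786)
688^1024 ≡ 298^2 = 88804 ≡ 772 (mod 786)
688^1702 = 688^1024 * 688^512 * 688^128 * 688^32 * 688^4 * 688^2 ≡ 772 * 298 * 16 * 784 * 502 * 172 (mod 786).
Accumulate the product:
772 * 298 = 230056 ≡ 544
544 * 16 = 8704 ≡ 58
58 * 784 = 45472 ≡ 670
670 * 502 = 336340 ≡ 718
718 * 172 = 123496 ≡ 94

94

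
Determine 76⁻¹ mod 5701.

Run the extended Euclidean algorithm:
5701 = 75×76 + 1
76 = 76×1 + 0
gcd(76, 5701) = 1, so the inverse exists.
Back-substitute for 1:
1 = 1×5701 − 75×76
So 76⁻¹ ≡ −75 ≡ 5626 (mod 5701).

5626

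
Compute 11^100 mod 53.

49

11^1 ≡ 11 (mod 53)
11^2 ≡ 11^2 = 121 ≡ 15 (mod 53)
11^4 ≡ 15^2 = 225 ≡ 13 (mod 53)
11^8 ≡ 13^2 = 169 ≡ 10 (mod 53)
11^16 ≡ 10^2 = 100 ≡ 47 (mod 53)
11^32 ≡ 47^2 = 2209 ≡ 36 (mod 53)
11^64 ≡ 36^2 = 1296 ≡ 24 (mod 53)
11^100 = 11^64 · 11^32 · 11^4 ≡ 24 · 36 · 13 (mod 53).
Accumulate the product:
24 · 36 = 864 ≡ 16
16 · 13 = 208 ≡ 49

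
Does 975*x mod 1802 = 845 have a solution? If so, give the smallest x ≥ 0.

gcd(975, 1802) = 1, so a unique solution mod 1802 exists.
975⁻¹ ≡ 207 (mod 1802).
x ≡ 207*845 ≡ 121 (mod 1802).

121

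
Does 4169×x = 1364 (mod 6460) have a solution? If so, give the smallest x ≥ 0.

gcd(4169, 6460) = 1, so a unique solution mod 6460 exists.
4169⁻¹ ≡ 829 (mod 6460).
x ≡ 829×1364 ≡ 256 (mod 6460).

256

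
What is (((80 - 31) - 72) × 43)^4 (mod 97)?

50

80 - 31 = 49
49 - 72 = -23 ≡ 74 (mod 97)
74 × 43 = 3182 ≡ 78 (mod 97)
(78)^4 ≡ 50 (mod 97)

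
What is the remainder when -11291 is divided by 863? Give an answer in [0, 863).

-11291 = -14·863 + 791, so -11291 ≡ 791 (mod 863).

791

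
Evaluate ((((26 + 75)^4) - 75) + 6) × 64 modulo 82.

26 + 75 = 101 ≡ 19 (mod 82)
(19)^4 ≡ 23 (mod 82)
23 - 75 = -52 ≡ 30 (mod 82)
30 + 6 = 36
36 × 64 = 2304 ≡ 8 (mod 82)

8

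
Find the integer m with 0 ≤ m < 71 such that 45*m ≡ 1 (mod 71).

30

By the extended Euclidean algorithm:
71 = 1×45 + 26
45 = 1×26 + 19
26 = 1×19 + 7
19 = 2×7 + 5
7 = 1×5 + 2
5 = 2×2 + 1
2 = 2×1 + 0
gcd(45, 71) = 1, so the inverse exists.
Back-substitute for 1:
1 = 1×5 − 2×2
  = −2×7 + 3×5
  = 3×19 − 8×7
  = −8×26 + 11×19
  = 11×45 − 19×26
  = −19×71 + 30×45
So 45⁻¹ ≡ 30 (mod 71).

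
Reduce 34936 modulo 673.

34936 = 51×673 + 613, so 34936 ≡ 613 (mod 673).

613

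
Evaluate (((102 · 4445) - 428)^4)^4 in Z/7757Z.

102 · 4445 = 453390 ≡ 3484 (mod 7757)
3484 - 428 = 3056
(3056)^4 ≡ 7694 (mod 7757)
(7694)^4 ≡ 6251 (mod 7757)

6251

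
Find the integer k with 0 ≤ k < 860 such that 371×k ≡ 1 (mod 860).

51

860 = 2·371 + 118
371 = 3·118 + 17
118 = 6·17 + 16
17 = 1·16 + 1
16 = 16·1 + 0
gcd(371, 860) = 1, so the inverse exists.
Back-substitute for 1:
1 = 1·17 − 1·16
  = −1·118 + 7·17
  = 7·371 − 22·118
  = −22·860 + 51·371
So 371⁻¹ ≡ 51 (mod 860).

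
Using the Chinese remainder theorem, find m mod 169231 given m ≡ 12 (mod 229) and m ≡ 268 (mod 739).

100772

229⁻¹ mod 739: 229*71 ≡ 1 (mod 739), so 229⁻¹ ≡ 71.
m = 12 + 229*((268 − 12)*71 mod 739) = 12 + 229*440 = 100772.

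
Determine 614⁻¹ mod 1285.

789

By the extended Euclidean algorithm:
1285 = 2×614 + 57
614 = 10×57 + 44
57 = 1×44 + 13
44 = 3×13 + 5
13 = 2×5 + 3
5 = 1×3 + 2
3 = 1×2 + 1
2 = 2×1 + 0
gcd(614, 1285) = 1, so the inverse exists.
Bézout: 1 = 237×1285 − 496×614.
So 614⁻¹ ≡ −496 ≡ 789 (mod 1285).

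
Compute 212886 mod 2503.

131

212886 = 85*2503 + 131, so 212886 ≡ 131 (mod 2503).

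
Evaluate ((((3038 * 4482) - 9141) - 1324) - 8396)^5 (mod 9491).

3104

3038 * 4482 = 13616316 ≡ 6222 (mod 9491)
6222 - 9141 = -2919 ≡ 6572 (mod 9491)
6572 - 1324 = 5248
5248 - 8396 = -3148 ≡ 6343 (mod 9491)
(6343)^5 ≡ 3104 (mod 9491)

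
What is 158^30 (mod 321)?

Compute successive squares:
30 in binary is 11110, i.e. 30 = 16 + 8 + 4 + 2.
158^1 ≡ 158 (mod 321)
158^2 ≡ 158^2 = 24964 ≡ 247 (mod 321)
158^4 ≡ 247^2 = 61009 ≡ 19 (mod 321)
158^8 ≡ 19^2 = 361 ≡ 40 (mod 321)
158^16 ≡ 40^2 = 1600 ≡ 316 (mod 321)
158^30 = 158^16 * 158^8 * 158^4 * 158^2 ≡ 316 * 40 * 19 * 247 (mod 321).
Accumulate the product:
316 * 40 = 12640 ≡ 121
121 * 19 = 2299 ≡ 52
52 * 247 = 12844 ≡ 4

4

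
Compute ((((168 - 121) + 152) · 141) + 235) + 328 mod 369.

209

168 - 121 = 47
47 + 152 = 199
199 · 141 = 28059 ≡ 15 (mod 369)
15 + 235 = 250
250 + 328 = 578 ≡ 209 (mod 369)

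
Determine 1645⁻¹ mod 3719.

1257

3719 = 2*1645 + 429
1645 = 3*429 + 358
429 = 1*358 + 71
358 = 5*71 + 3
71 = 23*3 + 2
3 = 1*2 + 1
2 = 2*1 + 0
gcd(1645, 3719) = 1, so the inverse exists.
Bézout: 1 = −556*3719 + 1257*1645.
So 1645⁻¹ ≡ 1257 (mod 3719).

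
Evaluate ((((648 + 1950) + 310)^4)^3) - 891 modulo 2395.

1035

648 + 1950 = 2598 ≡ 203 (mod 2395)
203 + 310 = 513
(513)^4 ≡ 2321 (mod 2395)
(2321)^3 ≡ 1926 (mod 2395)
1926 - 891 = 1035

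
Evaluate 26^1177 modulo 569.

1177 in binary is 10010011001, i.e. 1177 = 1024 + 128 + 16 + 8 + 1.
26^1 ≡ 26 (mod 569)
26^2 ≡ 26^2 = 676 ≡ 107 (mod 569)
26^4 ≡ 107^2 = 11449 ≡ 69 (mod 569)
26^8 ≡ 69^2 = 4761 ≡ 209 (mod 569)
26^16 ≡ 209^2 = 43681 ≡ 437 (mod 569)
26^32 ≡ 437^2 = 190969 ≡ 354 (mod 569)
26^64 ≡ 354^2 = 125316 ≡ 136 (mod 569)
26^128 ≡ 136^2 = 18496 ≡ 288 (mod 569)
26^256 ≡ 288^2 = 82944 ≡ 439 (mod 569)
26^512 ≡ 439^2 = 192721 ≡ 399 (mod 569)
26^1024 ≡ 399^2 = 159201 ≡ 450 (mod 569)
26^1177 = 26^1024 · 26^128 · 26^16 · 26^8 · 26^1 ≡ 450 · 288 · 437 · 209 · 26 (mod 569).
Accumulate the product:
450 · 288 = 129600 ≡ 437
437 · 437 = 190969 ≡ 354
354 · 209 = 73986 ≡ 16
16 · 26 = 416

416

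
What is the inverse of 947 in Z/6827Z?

6827 = 7*947 + 198
947 = 4*198 + 155
198 = 1*155 + 43
155 = 3*43 + 26
43 = 1*26 + 17
26 = 1*17 + 9
17 = 1*9 + 8
9 = 1*8 + 1
8 = 8*1 + 0
gcd(947, 6827) = 1, so the inverse exists.
Back-substitute for 1:
1 = 1*9 − 1*8
  = −1*17 + 2*9
  = 2*26 − 3*17
  = −3*43 + 5*26
  = 5*155 − 18*43
  = −18*198 + 23*155
  = 23*947 − 110*198
  = −110*6827 + 793*947
So 947⁻¹ ≡ 793 (mod 6827).

793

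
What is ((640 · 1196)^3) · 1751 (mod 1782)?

382

640 · 1196 = 765440 ≡ 962 (mod 1782)
(962)^3 ≡ 620 (mod 1782)
620 · 1751 = 1085620 ≡ 382 (mod 1782)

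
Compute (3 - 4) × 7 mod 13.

6

3 - 4 = -1 ≡ 12 (mod 13)
12 × 7 = 84 ≡ 6 (mod 13)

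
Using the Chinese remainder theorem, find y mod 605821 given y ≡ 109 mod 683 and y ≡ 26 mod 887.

389419

683⁻¹ mod 887: 683·100 ≡ 1 (mod 887), so 683⁻¹ ≡ 100.
y = 109 + 683·((26 − 109)·100 mod 887) = 109 + 683·570 = 389419.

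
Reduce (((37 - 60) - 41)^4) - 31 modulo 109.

37 - 60 = -23 ≡ 86 (mod 109)
86 - 41 = 45
(45)^4 ≡ 45 (mod 109)
45 - 31 = 14

14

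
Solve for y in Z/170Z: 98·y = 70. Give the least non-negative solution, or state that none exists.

25

gcd(98, 170) = 2, and 2 | 70, so solutions exist.
Divide through by 2: 49·y = 35 (mod 85).
49⁻¹ ≡ 59 (mod 85).
y ≡ 59·35 ≡ 25 (mod 85).
The smallest non-negative solution is y = 25.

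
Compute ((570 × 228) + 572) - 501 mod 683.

261

570 × 228 = 129960 ≡ 190 (mod 683)
190 + 572 = 762 ≡ 79 (mod 683)
79 - 501 = -422 ≡ 261 (mod 683)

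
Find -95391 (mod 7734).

-95391 = -13·7734 + 5151, so -95391 ≡ 5151 (mod 7734).

5151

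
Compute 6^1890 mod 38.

6^1 ≡ 6 (mod 38)
6^2 ≡ 6^2 = 36 (mod 38)
6^4 ≡ 36^2 = 1296 ≡ 4 (mod 38)
6^8 ≡ 4^2 = 16 (mod 38)
6^16 ≡ 16^2 = 256 ≡ 28 (mod 38)
6^32 ≡ 28^2 = 784 ≡ 24 (mod 38)
6^64 ≡ 24^2 = 576 ≡ 6 (mod 38)
6^128 ≡ 6^2 = 36 (mod 38)
6^256 ≡ 36^2 = 1296 ≡ 4 (mod 38)
6^512 ≡ 4^2 = 16 (mod 38)
6^1024 ≡ 16^2 = 256 ≡ 28 (mod 38)
6^1890 = 6^1024 * 6^512 * 6^256 * 6^64 * 6^32 * 6^2 ≡ 28 * 16 * 4 * 6 * 24 * 36 (mod 38).
Accumulate the product:
28 * 16 = 448 ≡ 30
30 * 4 = 120 ≡ 6
6 * 6 = 36
36 * 24 = 864 ≡ 28
28 * 36 = 1008 ≡ 20

20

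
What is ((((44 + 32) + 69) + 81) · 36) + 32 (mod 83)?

44 + 32 = 76
76 + 69 = 145 ≡ 62 (mod 83)
62 + 81 = 143 ≡ 60 (mod 83)
60 · 36 = 2160 ≡ 2 (mod 83)
2 + 32 = 34

34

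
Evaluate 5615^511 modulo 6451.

By square-and-multiply:
5615^1 ≡ 5615 (mod 6451)
5615^2 ≡ 5615^2 = 31528225 ≡ 2188 (mod 6451)
5615^4 ≡ 2188^2 = 4787344 ≡ 702 (mod 6451)
5615^8 ≡ 702^2 = 492804 ≡ 2528 (mod 6451)
5615^16 ≡ 2528^2 = 6390784 ≡ 4294 (mod 6451)
5615^32 ≡ 4294^2 = 18438436 ≡ 1478 (mod 6451)
5615^64 ≡ 1478^2 = 2184484 ≡ 4046 (mod 6451)
5615^128 ≡ 4046^2 = 16370116 ≡ 3929 (mod 6451)
5615^256 ≡ 3929^2 = 15437041 ≡ 6249 (mod 6451)
5615^511 = 5615^256 · 5615^128 · 5615^64 · 5615^32 · 5615^16 · 5615^8 · 5615^4 · 5615^2 · 5615^1 ≡ 6249 · 3929 · 4046 · 1478 · 4294 · 2528 · 702 · 2188 · 5615 (mod 6451).
Accumulate the product:
6249 · 3929 = 24552321 ≡ 6266
6266 · 4046 = 25352236 ≡ 6257
6257 · 1478 = 9247846 ≡ 3563
3563 · 4294 = 15299522 ≡ 4201
4201 · 2528 = 10620128 ≡ 1782
1782 · 702 = 1250964 ≡ 5921
5921 · 2188 = 12955148 ≡ 1540
1540 · 5615 = 8647100 ≡ 2760

2760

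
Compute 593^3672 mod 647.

Using repeated squaring:
593^1 ≡ 593 (mod 647)
593^2 ≡ 593^2 = 351649 ≡ 328 (mod 647)
593^4 ≡ 328^2 = 107584 ≡ 182 (mod 647)
593^8 ≡ 182^2 = 33124 ≡ 127 (mod 647)
593^16 ≡ 127^2 = 16129 ≡ 601 (mod 647)
593^32 ≡ 601^2 = 361201 ≡ 175 (mod 647)
593^64 ≡ 175^2 = 30625 ≡ 216 (mod 647)
593^128 ≡ 216^2 = 46656 ≡ 72 (mod 647)
593^256 ≡ 72^2 = 5184 ≡ 8 (mod 647)
593^512 ≡ 8^2 = 64 (mod 647)
593^1024 ≡ 64^2 = 4096 ≡ 214 (mod 647)
593^2048 ≡ 214^2 = 45796 ≡ 506 (mod 647)
593^3672 = 593^2048 × 593^1024 × 593^512 × 593^64 × 593^16 × 593^8 ≡ 506 × 214 × 64 × 216 × 601 × 127 (mod 647).
Accumulate the product:
506 × 214 = 108284 ≡ 235
235 × 64 = 15040 ≡ 159
159 × 216 = 34344 ≡ 53
53 × 601 = 31853 ≡ 150
150 × 127 = 19050 ≡ 287

287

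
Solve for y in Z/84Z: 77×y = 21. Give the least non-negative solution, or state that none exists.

gcd(77, 84) = 7, and 7 | 21, so solutions exist.
Divide through by 7: 11×y ≡ 3 (mod 12).
11⁻¹ ≡ 11 (mod 12).
y ≡ 11×3 ≡ 9 (mod 12).
The smallest non-negative solution is y = 9.

9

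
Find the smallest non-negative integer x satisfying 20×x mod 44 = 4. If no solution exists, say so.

9

gcd(20, 44) = 4, and 4 | 4, so solutions exist.
Divide through by 4: 5×x ≡ 1 mod 11.
5⁻¹ ≡ 9 (mod 11).
x ≡ 9×1 ≡ 9 (mod 11).
The smallest non-negative solution is x = 9.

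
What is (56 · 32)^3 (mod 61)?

56 · 32 = 1792 ≡ 23 (mod 61)
(23)^3 ≡ 28 (mod 61)

28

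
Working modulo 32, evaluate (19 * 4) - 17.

19 * 4 = 76 ≡ 12 (mod 32)
12 - 17 = -5 ≡ 27 (mod 32)

27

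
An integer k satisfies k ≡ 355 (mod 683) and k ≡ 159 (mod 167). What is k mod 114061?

52263

683⁻¹ mod 167: 683×78 ≡ 1 (mod 167), so 683⁻¹ ≡ 78.
k = 355 + 683×((159 − 355)×78 mod 167) = 355 + 683×76 = 52263.
Check: 52263 mod 683 = 355, 52263 mod 167 = 159. ✓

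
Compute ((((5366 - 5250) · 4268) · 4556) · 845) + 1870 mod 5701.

5275

5366 - 5250 = 116
116 · 4268 = 495088 ≡ 4802 (mod 5701)
4802 · 4556 = 21877912 ≡ 3175 (mod 5701)
3175 · 845 = 2682875 ≡ 3405 (mod 5701)
3405 + 1870 = 5275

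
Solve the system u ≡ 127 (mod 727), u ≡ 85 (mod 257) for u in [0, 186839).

727⁻¹ mod 257: 727*146 ≡ 1 (mod 257), so 727⁻¹ ≡ 146.
u = 127 + 727*((85 − 127)*146 mod 257) = 127 + 727*36 = 26299.
Check: 26299 mod 727 = 127, 26299 mod 257 = 85. ✓

26299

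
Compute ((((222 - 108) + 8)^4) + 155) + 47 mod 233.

54

222 - 108 = 114
114 + 8 = 122
(122)^4 ≡ 85 (mod 233)
85 + 155 = 240 ≡ 7 (mod 233)
7 + 47 = 54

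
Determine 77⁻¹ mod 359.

359 = 4·77 + 51
77 = 1·51 + 26
51 = 1·26 + 25
26 = 1·25 + 1
25 = 25·1 + 0
gcd(77, 359) = 1, so the inverse exists.
Bézout: 1 = −3·359 + 14·77.
So 77⁻¹ ≡ 14 (mod 359).

14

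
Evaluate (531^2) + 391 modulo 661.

(531)^2 ≡ 375 (mod 661)
375 + 391 = 766 ≡ 105 (mod 661)

105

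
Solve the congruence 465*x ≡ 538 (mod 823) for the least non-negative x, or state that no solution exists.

610

gcd(465, 823) = 1, so a unique solution mod 823 exists.
465⁻¹ ≡ 200 (mod 823).
x ≡ 200*538 ≡ 610 (mod 823).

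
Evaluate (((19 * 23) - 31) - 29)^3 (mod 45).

8

19 * 23 = 437 ≡ 32 (mod 45)
32 - 31 = 1
1 - 29 = -28 ≡ 17 (mod 45)
(17)^3 ≡ 8 (mod 45)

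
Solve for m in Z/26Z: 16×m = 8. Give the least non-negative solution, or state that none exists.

7

gcd(16, 26) = 2, and 2 | 8, so solutions exist.
Divide through by 2: 8×m ≡ 4 (mod 13).
8⁻¹ ≡ 5 (mod 13).
m ≡ 5×4 ≡ 7 (mod 13).
The smallest non-negative solution is m = 7.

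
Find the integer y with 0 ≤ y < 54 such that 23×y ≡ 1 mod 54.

47

By the extended Euclidean algorithm:
54 = 2*23 + 8
23 = 2*8 + 7
8 = 1*7 + 1
7 = 7*1 + 0
gcd(23, 54) = 1, so the inverse exists.
Bézout: 1 = 3*54 − 7*23.
So 23⁻¹ ≡ −7 ≡ 47 (mod 54).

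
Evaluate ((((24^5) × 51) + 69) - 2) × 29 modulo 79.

0

(24)^5 ≡ 56 (mod 79)
56 × 51 = 2856 ≡ 12 (mod 79)
12 + 69 = 81 ≡ 2 (mod 79)
2 - 2 = 0
0 × 29 = 0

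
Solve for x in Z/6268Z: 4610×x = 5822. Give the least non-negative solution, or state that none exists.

gcd(4610, 6268) = 2, and 2 | 5822, so solutions exist.
Divide through by 2: 2305×x ≡ 2911 mod 3134.
2305⁻¹ ≡ 2979 (mod 3134).
x ≡ 2979×2911 ≡ 91 (mod 3134).
The smallest non-negative solution is x = 91.

91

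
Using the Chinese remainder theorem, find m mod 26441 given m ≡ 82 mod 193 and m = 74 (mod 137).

7609

193⁻¹ mod 137: 193*115 ≡ 1 (mod 137), so 193⁻¹ ≡ 115.
m = 82 + 193*((74 − 82)*115 mod 137) = 82 + 193*39 = 7609.
Check: 7609 mod 193 = 82, 7609 mod 137 = 74. ✓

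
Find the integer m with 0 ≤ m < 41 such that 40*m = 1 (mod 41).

40

41 = 1·40 + 1
40 = 40·1 + 0
gcd(40, 41) = 1, so the inverse exists.
Back-substitute for 1:
1 = 1·41 − 1·40
So 40⁻¹ ≡ −1 ≡ 40 (mod 41).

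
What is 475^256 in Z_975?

475^1 ≡ 475 (mod 975)
475^2 ≡ 475^2 = 225625 ≡ 400 (mod 975)
475^4 ≡ 400^2 = 160000 ≡ 100 (mod 975)
475^8 ≡ 100^2 = 10000 ≡ 250 (mod 975)
475^16 ≡ 250^2 = 62500 ≡ 100 (mod 975)
475^32 ≡ 100^2 = 10000 ≡ 250 (mod 975)
475^64 ≡ 250^2 = 62500 ≡ 100 (mod 975)
475^128 ≡ 100^2 = 10000 ≡ 250 (mod 975)
475^256 ≡ 250^2 = 62500 ≡ 100 (mod 975)
So 475^256 ≡ 100 (mod 975).

100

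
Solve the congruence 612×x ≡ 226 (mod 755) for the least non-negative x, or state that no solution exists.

gcd(612, 755) = 1, so a unique solution mod 755 exists.
612⁻¹ ≡ 623 (mod 755).
x ≡ 623×226 ≡ 368 (mod 755).

368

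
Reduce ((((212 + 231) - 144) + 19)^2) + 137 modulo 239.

164

212 + 231 = 443 ≡ 204 (mod 239)
204 - 144 = 60
60 + 19 = 79
(79)^2 ≡ 27 (mod 239)
27 + 137 = 164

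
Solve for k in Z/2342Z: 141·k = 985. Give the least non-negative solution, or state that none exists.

1369

gcd(141, 2342) = 1, so a unique solution mod 2342 exists.
141⁻¹ ≡ 1661 (mod 2342).
k ≡ 1661·985 ≡ 1369 (mod 2342).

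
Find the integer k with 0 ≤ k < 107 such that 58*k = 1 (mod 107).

By the extended Euclidean algorithm:
107 = 1*58 + 49
58 = 1*49 + 9
49 = 5*9 + 4
9 = 2*4 + 1
4 = 4*1 + 0
gcd(58, 107) = 1, so the inverse exists.
Bézout: 1 = −13*107 + 24*58.
So 58⁻¹ ≡ 24 (mod 107).

24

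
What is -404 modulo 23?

-404 = -18·23 + 10, so -404 ≡ 10 (mod 23).

10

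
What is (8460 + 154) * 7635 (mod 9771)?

9060

8460 + 154 = 8614
8614 * 7635 = 65767890 ≡ 9060 (mod 9771)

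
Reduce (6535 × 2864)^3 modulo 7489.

3603

6535 × 2864 = 18716240 ≡ 1229 (mod 7489)
(1229)^3 ≡ 3603 (mod 7489)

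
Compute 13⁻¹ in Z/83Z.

83 = 6×13 + 5
13 = 2×5 + 3
5 = 1×3 + 2
3 = 1×2 + 1
2 = 2×1 + 0
gcd(13, 83) = 1, so the inverse exists.
Bézout: 1 = −5×83 + 32×13.
So 13⁻¹ ≡ 32 (mod 83).

32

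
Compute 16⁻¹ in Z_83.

26

By the extended Euclidean algorithm:
83 = 5×16 + 3
16 = 5×3 + 1
3 = 3×1 + 0
gcd(16, 83) = 1, so the inverse exists.
Bézout: 1 = −5×83 + 26×16.
So 16⁻¹ ≡ 26 (mod 83).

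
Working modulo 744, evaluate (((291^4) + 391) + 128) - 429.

459

(291)^4 ≡ 369 (mod 744)
369 + 391 = 760 ≡ 16 (mod 744)
16 + 128 = 144
144 - 429 = -285 ≡ 459 (mod 744)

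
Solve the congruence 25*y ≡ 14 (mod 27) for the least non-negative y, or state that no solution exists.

20

gcd(25, 27) = 1, so a unique solution mod 27 exists.
25⁻¹ ≡ 13 (mod 27).
y ≡ 13*14 ≡ 20 (mod 27).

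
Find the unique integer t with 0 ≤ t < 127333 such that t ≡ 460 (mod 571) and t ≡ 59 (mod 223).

571⁻¹ mod 223: 571×157 ≡ 1 (mod 223), so 571⁻¹ ≡ 157.
t = 460 + 571×((59 − 460)×157 mod 223) = 460 + 571×152 = 87252.

87252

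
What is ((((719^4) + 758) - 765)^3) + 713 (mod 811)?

658

(719)^4 ≡ 422 (mod 811)
422 + 758 = 1180 ≡ 369 (mod 811)
369 - 765 = -396 ≡ 415 (mod 811)
(415)^3 ≡ 756 (mod 811)
756 + 713 = 1469 ≡ 658 (mod 811)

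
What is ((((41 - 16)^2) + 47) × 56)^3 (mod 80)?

48

41 - 16 = 25
(25)^2 ≡ 65 (mod 80)
65 + 47 = 112 ≡ 32 (mod 80)
32 × 56 = 1792 ≡ 32 (mod 80)
(32)^3 ≡ 48 (mod 80)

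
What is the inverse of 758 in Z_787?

597

Run the extended Euclidean algorithm:
787 = 1·758 + 29
758 = 26·29 + 4
29 = 7·4 + 1
4 = 4·1 + 0
gcd(758, 787) = 1, so the inverse exists.
Back-substitute for 1:
1 = 1·29 − 7·4
  = −7·758 + 183·29
  = 183·787 − 190·758
So 758⁻¹ ≡ −190 ≡ 597 (mod 787).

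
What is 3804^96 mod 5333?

96 in binary is 1100000, i.e. 96 = 64 + 32.
3804^1 ≡ 3804 (mod 5333)
3804^2 ≡ 3804^2 = 14470416 ≡ 1987 (mod 5333)
3804^4 ≡ 1987^2 = 3948169 ≡ 1749 (mod 5333)
3804^8 ≡ 1749^2 = 3059001 ≡ 3192 (mod 5333)
3804^16 ≡ 3192^2 = 10188864 ≡ 2834 (mod 5333)
3804^32 ≡ 2834^2 = 8031556 ≡ 58 (mod 5333)
3804^64 ≡ 58^2 = 3364 (mod 5333)
3804^96 = 3804^64 * 3804^32 ≡ 3364 * 58 (mod 5333).
3364 * 58 = 195112 ≡ 3124 (mod 5333).

3124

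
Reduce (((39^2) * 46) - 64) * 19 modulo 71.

(39)^2 ≡ 30 (mod 71)
30 * 46 = 1380 ≡ 31 (mod 71)
31 - 64 = -33 ≡ 38 (mod 71)
38 * 19 = 722 ≡ 12 (mod 71)

12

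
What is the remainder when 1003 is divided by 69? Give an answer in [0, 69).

1003 = 14·69 + 37, so 1003 ≡ 37 (mod 69).

37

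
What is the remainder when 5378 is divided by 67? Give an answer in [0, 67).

18

5378 = 80×67 + 18, so 5378 ≡ 18 (mod 67).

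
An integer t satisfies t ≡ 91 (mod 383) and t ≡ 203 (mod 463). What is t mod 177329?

141418

383⁻¹ mod 463: 383×272 ≡ 1 (mod 463), so 383⁻¹ ≡ 272.
t = 91 + 383×((203 − 91)×272 mod 463) = 91 + 383×369 = 141418.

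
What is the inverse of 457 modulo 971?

Run the extended Euclidean algorithm:
971 = 2×457 + 57
457 = 8×57 + 1
57 = 57×1 + 0
gcd(457, 971) = 1, so the inverse exists.
Back-substitute for 1:
1 = 1×457 − 8×57
  = −8×971 + 17×457
So 457⁻¹ ≡ 17 (mod 971).

17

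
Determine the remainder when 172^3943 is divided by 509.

Using repeated squaring:
3943 in binary is 111101100111, i.e. 3943 = 2048 + 1024 + 512 + 256 + 64 + 32 + 4 + 2 + 1.
172^1 ≡ 172 (mod 509)
172^2 ≡ 172^2 = 29584 ≡ 62 (mod 509)
172^4 ≡ 62^2 = 3844 ≡ 281 (mod 509)
172^8 ≡ 281^2 = 78961 ≡ 66 (mod 509)
172^16 ≡ 66^2 = 4356 ≡ 284 (mod 509)
172^32 ≡ 284^2 = 80656 ≡ 234 (mod 509)
172^64 ≡ 234^2 = 54756 ≡ 293 (mod 509)
172^128 ≡ 293^2 = 85849 ≡ 337 (mod 509)
172^256 ≡ 337^2 = 113569 ≡ 62 (mod 509)
172^512 ≡ 62^2 = 3844 ≡ 281 (mod 509)
172^1024 ≡ 281^2 = 78961 ≡ 66 (mod 509)
172^2048 ≡ 66^2 = 4356 ≡ 284 (mod 509)
172^3943 = 172^2048 × 172^1024 × 172^512 × 172^256 × 172^64 × 172^32 × 172^4 × 172^2 × 172^1 ≡ 284 × 66 × 281 × 62 × 293 × 234 × 281 × 62 × 172 (mod 509).
Accumulate the product:
284 × 66 = 18744 ≡ 420
420 × 281 = 118020 ≡ 441
441 × 62 = 27342 ≡ 365
365 × 293 = 106945 ≡ 55
55 × 234 = 12870 ≡ 145
145 × 281 = 40745 ≡ 25
25 × 62 = 1550 ≡ 23
23 × 172 = 3956 ≡ 393

393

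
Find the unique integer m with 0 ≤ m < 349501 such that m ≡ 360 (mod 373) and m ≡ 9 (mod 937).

373⁻¹ mod 937: 373*520 ≡ 1 (mod 937), so 373⁻¹ ≡ 520.
m = 360 + 373*((9 − 360)*520 mod 937) = 360 + 373*195 = 73095.
Check: 73095 mod 373 = 360, 73095 mod 937 = 9. ✓

73095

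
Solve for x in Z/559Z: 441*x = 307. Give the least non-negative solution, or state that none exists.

239

gcd(441, 559) = 1, so a unique solution mod 559 exists.
441⁻¹ ≡ 90 (mod 559).
x ≡ 90*307 ≡ 239 (mod 559).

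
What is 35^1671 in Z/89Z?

1671 in binary is 11010000111, i.e. 1671 = 1024 + 512 + 128 + 4 + 2 + 1.
35^1 ≡ 35 (mod 89)
35^2 ≡ 35^2 = 1225 ≡ 68 (mod 89)
35^4 ≡ 68^2 = 4624 ≡ 85 (mod 89)
35^8 ≡ 85^2 = 7225 ≡ 16 (mod 89)
35^16 ≡ 16^2 = 256 ≡ 78 (mod 89)
35^32 ≡ 78^2 = 6084 ≡ 32 (mod 89)
35^64 ≡ 32^2 = 1024 ≡ 45 (mod 89)
35^128 ≡ 45^2 = 2025 ≡ 67 (mod 89)
35^256 ≡ 67^2 = 4489 ≡ 39 (mod 89)
35^512 ≡ 39^2 = 1521 ≡ 8 (mod 89)
35^1024 ≡ 8^2 = 64 (mod 89)
35^1671 = 35^1024 × 35^512 × 35^128 × 35^4 × 35^2 × 35^1 ≡ 64 × 8 × 67 × 85 × 68 × 35 (mod 89).
Accumulate the product:
64 × 8 = 512 ≡ 67
67 × 67 = 4489 ≡ 39
39 × 85 = 3315 ≡ 22
22 × 68 = 1496 ≡ 72
72 × 35 = 2520 ≡ 28

28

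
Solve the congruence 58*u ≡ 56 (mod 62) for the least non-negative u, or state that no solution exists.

17

gcd(58, 62) = 2, and 2 | 56, so solutions exist.
Divide through by 2: 29*u ≡ 28 (mod 31).
29⁻¹ ≡ 15 (mod 31).
u ≡ 15*28 ≡ 17 (mod 31).
The smallest non-negative solution is u = 17.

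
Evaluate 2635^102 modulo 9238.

102 in binary is 1100110, i.e. 102 = 64 + 32 + 4 + 2.
2635^1 ≡ 2635 (mod 9238)
2635^2 ≡ 2635^2 = 6943225 ≡ 5487 (mod 9238)
2635^4 ≡ 5487^2 = 30107169 ≡ 527 (mod 9238)
2635^8 ≡ 527^2 = 277729 ≡ 589 (mod 9238)
2635^16 ≡ 589^2 = 346921 ≡ 5115 (mod 9238)
2635^32 ≡ 5115^2 = 26163225 ≡ 1209 (mod 9238)
2635^64 ≡ 1209^2 = 1461681 ≡ 2077 (mod 9238)
2635^102 = 2635^64 · 2635^32 · 2635^4 · 2635^2 ≡ 2077 · 1209 · 527 · 5487 (mod 9238).
Accumulate the product:
2077 · 1209 = 2511093 ≡ 7595
7595 · 527 = 4002565 ≡ 2511
2511 · 5487 = 13777857 ≡ 3999

3999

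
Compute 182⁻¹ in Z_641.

By the extended Euclidean algorithm:
641 = 3·182 + 95
182 = 1·95 + 87
95 = 1·87 + 8
87 = 10·8 + 7
8 = 1·7 + 1
7 = 7·1 + 0
gcd(182, 641) = 1, so the inverse exists.
Bézout: 1 = 23·641 − 81·182.
So 182⁻¹ ≡ −81 ≡ 560 (mod 641).

560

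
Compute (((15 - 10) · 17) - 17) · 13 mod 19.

10

15 - 10 = 5
5 · 17 = 85 ≡ 9 (mod 19)
9 - 17 = -8 ≡ 11 (mod 19)
11 · 13 = 143 ≡ 10 (mod 19)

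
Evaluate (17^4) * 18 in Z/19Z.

3

(17)^4 ≡ 16 (mod 19)
16 * 18 = 288 ≡ 3 (mod 19)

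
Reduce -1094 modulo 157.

-1094 = -7*157 + 5, so -1094 ≡ 5 (mod 157).

5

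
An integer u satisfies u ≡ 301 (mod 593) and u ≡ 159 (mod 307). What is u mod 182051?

21649

593⁻¹ mod 307: 593×190 ≡ 1 (mod 307), so 593⁻¹ ≡ 190.
u = 301 + 593×((159 − 301)×190 mod 307) = 301 + 593×36 = 21649.
Check: 21649 mod 593 = 301, 21649 mod 307 = 159. ✓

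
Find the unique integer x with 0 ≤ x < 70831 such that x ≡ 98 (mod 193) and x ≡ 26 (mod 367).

17275

193⁻¹ mod 367: 193×116 ≡ 1 (mod 367), so 193⁻¹ ≡ 116.
x = 98 + 193×((26 − 98)×116 mod 367) = 98 + 193×89 = 17275.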